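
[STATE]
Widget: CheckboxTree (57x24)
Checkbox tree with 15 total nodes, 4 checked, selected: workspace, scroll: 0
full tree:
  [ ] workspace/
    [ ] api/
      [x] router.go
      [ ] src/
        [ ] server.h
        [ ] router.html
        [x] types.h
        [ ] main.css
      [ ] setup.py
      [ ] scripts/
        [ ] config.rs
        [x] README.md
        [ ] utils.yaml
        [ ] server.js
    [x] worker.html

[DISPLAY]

>[-] workspace/                                          
   [-] api/                                              
     [x] router.go                                       
     [-] src/                                            
       [ ] server.h                                      
       [ ] router.html                                   
       [x] types.h                                       
       [ ] main.css                                      
     [ ] setup.py                                        
     [-] scripts/                                        
       [ ] config.rs                                     
       [x] README.md                                     
       [ ] utils.yaml                                    
       [ ] server.js                                     
   [x] worker.html                                       
                                                         
                                                         
                                                         
                                                         
                                                         
                                                         
                                                         
                                                         
                                                         


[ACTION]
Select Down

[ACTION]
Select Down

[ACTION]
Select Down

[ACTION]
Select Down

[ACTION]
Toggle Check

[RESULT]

 [-] workspace/                                          
   [-] api/                                              
     [x] router.go                                       
     [-] src/                                            
>      [x] server.h                                      
       [ ] router.html                                   
       [x] types.h                                       
       [ ] main.css                                      
     [ ] setup.py                                        
     [-] scripts/                                        
       [ ] config.rs                                     
       [x] README.md                                     
       [ ] utils.yaml                                    
       [ ] server.js                                     
   [x] worker.html                                       
                                                         
                                                         
                                                         
                                                         
                                                         
                                                         
                                                         
                                                         
                                                         


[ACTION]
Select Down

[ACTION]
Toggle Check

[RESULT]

 [-] workspace/                                          
   [-] api/                                              
     [x] router.go                                       
     [-] src/                                            
       [x] server.h                                      
>      [x] router.html                                   
       [x] types.h                                       
       [ ] main.css                                      
     [ ] setup.py                                        
     [-] scripts/                                        
       [ ] config.rs                                     
       [x] README.md                                     
       [ ] utils.yaml                                    
       [ ] server.js                                     
   [x] worker.html                                       
                                                         
                                                         
                                                         
                                                         
                                                         
                                                         
                                                         
                                                         
                                                         


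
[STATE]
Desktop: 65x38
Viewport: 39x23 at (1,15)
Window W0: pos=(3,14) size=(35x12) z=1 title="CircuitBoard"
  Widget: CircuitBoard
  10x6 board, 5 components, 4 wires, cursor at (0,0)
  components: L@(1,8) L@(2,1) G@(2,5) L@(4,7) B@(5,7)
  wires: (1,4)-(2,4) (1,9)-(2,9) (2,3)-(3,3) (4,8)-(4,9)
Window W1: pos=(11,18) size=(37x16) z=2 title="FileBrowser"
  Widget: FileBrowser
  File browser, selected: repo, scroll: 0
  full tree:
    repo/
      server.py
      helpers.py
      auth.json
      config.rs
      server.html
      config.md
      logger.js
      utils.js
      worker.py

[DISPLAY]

  ┃ CircuitBoard                    ┃  
  ┠─────────────────────────────────┨  
  ┃   0 1 2 3 4 5 6 7 8 9           ┃  
  ┃0  [.] ┏━━━━━━━━━━━━━━━━━━━━━━━━━━━━
  ┃       ┃ FileBrowser                
  ┃1      ┠────────────────────────────
  ┃       ┃> [-] repo/                 
  ┃2      ┃    server.py               
  ┃       ┃    helpers.py              
  ┃3      ┃    auth.json               
  ┗━━━━━━━┃    config.rs               
          ┃    server.html             
          ┃    config.md               
          ┃    logger.js               
          ┃    utils.js                
          ┃    worker.py               
          ┃                            
          ┃                            
          ┗━━━━━━━━━━━━━━━━━━━━━━━━━━━━
                                       
                                       
                                       
                                       


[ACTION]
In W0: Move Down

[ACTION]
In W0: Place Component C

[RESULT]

  ┃ CircuitBoard                    ┃  
  ┠─────────────────────────────────┨  
  ┃   0 1 2 3 4 5 6 7 8 9           ┃  
  ┃0      ┏━━━━━━━━━━━━━━━━━━━━━━━━━━━━
  ┃       ┃ FileBrowser                
  ┃1  [C] ┠────────────────────────────
  ┃       ┃> [-] repo/                 
  ┃2      ┃    server.py               
  ┃       ┃    helpers.py              
  ┃3      ┃    auth.json               
  ┗━━━━━━━┃    config.rs               
          ┃    server.html             
          ┃    config.md               
          ┃    logger.js               
          ┃    utils.js                
          ┃    worker.py               
          ┃                            
          ┃                            
          ┗━━━━━━━━━━━━━━━━━━━━━━━━━━━━
                                       
                                       
                                       
                                       


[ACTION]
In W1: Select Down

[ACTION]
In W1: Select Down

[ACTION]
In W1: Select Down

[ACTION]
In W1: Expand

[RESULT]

  ┃ CircuitBoard                    ┃  
  ┠─────────────────────────────────┨  
  ┃   0 1 2 3 4 5 6 7 8 9           ┃  
  ┃0      ┏━━━━━━━━━━━━━━━━━━━━━━━━━━━━
  ┃       ┃ FileBrowser                
  ┃1  [C] ┠────────────────────────────
  ┃       ┃  [-] repo/                 
  ┃2      ┃    server.py               
  ┃       ┃    helpers.py              
  ┃3      ┃  > auth.json               
  ┗━━━━━━━┃    config.rs               
          ┃    server.html             
          ┃    config.md               
          ┃    logger.js               
          ┃    utils.js                
          ┃    worker.py               
          ┃                            
          ┃                            
          ┗━━━━━━━━━━━━━━━━━━━━━━━━━━━━
                                       
                                       
                                       
                                       


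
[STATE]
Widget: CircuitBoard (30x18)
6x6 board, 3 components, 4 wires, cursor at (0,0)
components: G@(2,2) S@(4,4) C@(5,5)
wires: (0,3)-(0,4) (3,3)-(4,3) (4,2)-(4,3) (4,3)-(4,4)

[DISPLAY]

   0 1 2 3 4 5                
0  [.]          · ─ ·         
                              
1                             
                              
2           G                 
                              
3               ·             
                │             
4           · ─ · ─ S         
                              
5                       C     
Cursor: (0,0)                 
                              
                              
                              
                              
                              


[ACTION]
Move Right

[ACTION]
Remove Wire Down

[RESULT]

   0 1 2 3 4 5                
0      [.]      · ─ ·         
                              
1                             
                              
2           G                 
                              
3               ·             
                │             
4           · ─ · ─ S         
                              
5                       C     
Cursor: (0,1)                 
                              
                              
                              
                              
                              


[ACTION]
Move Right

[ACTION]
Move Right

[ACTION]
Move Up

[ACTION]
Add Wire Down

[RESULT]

   0 1 2 3 4 5                
0              [.]─ ·         
                │             
1               ·             
                              
2           G                 
                              
3               ·             
                │             
4           · ─ · ─ S         
                              
5                       C     
Cursor: (0,3)                 
                              
                              
                              
                              
                              


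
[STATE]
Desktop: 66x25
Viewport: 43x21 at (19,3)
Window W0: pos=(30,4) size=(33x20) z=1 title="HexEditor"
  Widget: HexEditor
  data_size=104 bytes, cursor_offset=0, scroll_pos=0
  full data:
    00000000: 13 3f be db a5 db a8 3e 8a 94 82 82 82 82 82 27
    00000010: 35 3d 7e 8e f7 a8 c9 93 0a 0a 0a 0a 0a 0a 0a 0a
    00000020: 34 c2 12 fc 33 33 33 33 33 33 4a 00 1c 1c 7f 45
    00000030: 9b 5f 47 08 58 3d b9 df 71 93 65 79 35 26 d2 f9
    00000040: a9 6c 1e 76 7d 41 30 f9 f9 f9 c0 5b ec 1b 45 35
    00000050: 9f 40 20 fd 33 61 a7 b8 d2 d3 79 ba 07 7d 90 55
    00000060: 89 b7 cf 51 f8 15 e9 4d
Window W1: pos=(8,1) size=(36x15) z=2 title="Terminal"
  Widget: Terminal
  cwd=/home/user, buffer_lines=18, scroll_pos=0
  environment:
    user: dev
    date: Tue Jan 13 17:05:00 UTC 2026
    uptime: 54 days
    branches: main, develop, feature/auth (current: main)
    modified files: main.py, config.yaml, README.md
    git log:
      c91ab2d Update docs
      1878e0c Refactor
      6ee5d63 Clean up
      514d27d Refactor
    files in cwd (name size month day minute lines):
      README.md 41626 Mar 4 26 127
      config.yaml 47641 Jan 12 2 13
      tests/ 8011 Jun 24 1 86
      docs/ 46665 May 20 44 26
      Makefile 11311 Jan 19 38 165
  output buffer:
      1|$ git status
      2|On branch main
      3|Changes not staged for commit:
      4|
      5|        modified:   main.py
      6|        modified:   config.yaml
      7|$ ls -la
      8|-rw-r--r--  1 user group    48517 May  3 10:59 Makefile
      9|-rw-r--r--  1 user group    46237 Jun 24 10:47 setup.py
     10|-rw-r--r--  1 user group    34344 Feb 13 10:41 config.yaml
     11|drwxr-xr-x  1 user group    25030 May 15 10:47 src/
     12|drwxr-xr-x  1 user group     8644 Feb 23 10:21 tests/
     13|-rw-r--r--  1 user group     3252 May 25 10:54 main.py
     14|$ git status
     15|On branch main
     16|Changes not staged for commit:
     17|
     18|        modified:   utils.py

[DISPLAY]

────────────────────────┨                  
us                      ┃━━━━━━━━━━━━━━━━━━
main                    ┃                  
t staged for commit:    ┃──────────────────
                        ┃3f be db a5 db a8 
dified:   main.py       ┃3d 7e 8e f7 a8 c9 
dified:   config.yaml   ┃c2 12 fc 33 33 33 
                        ┃5f 47 08 58 3d b9 
  1 user group    48517 ┃6c 1e 76 7d 41 30 
  1 user group    46237 ┃40 20 fd 33 61 a7 
  1 user group    34344 ┃b7 cf 51 f8 15 e9 
  1 user group    25030 ┃                  
━━━━━━━━━━━━━━━━━━━━━━━━┛                  
           ┃                               
           ┃                               
           ┃                               
           ┃                               
           ┃                               
           ┃                               
           ┃                               
           ┗━━━━━━━━━━━━━━━━━━━━━━━━━━━━━━━


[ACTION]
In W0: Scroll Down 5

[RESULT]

────────────────────────┨                  
us                      ┃━━━━━━━━━━━━━━━━━━
main                    ┃                  
t staged for commit:    ┃──────────────────
                        ┃40 20 fd 33 61 a7 
dified:   main.py       ┃b7 cf 51 f8 15 e9 
dified:   config.yaml   ┃                  
                        ┃                  
  1 user group    48517 ┃                  
  1 user group    46237 ┃                  
  1 user group    34344 ┃                  
  1 user group    25030 ┃                  
━━━━━━━━━━━━━━━━━━━━━━━━┛                  
           ┃                               
           ┃                               
           ┃                               
           ┃                               
           ┃                               
           ┃                               
           ┃                               
           ┗━━━━━━━━━━━━━━━━━━━━━━━━━━━━━━━


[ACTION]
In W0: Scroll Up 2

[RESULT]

────────────────────────┨                  
us                      ┃━━━━━━━━━━━━━━━━━━
main                    ┃                  
t staged for commit:    ┃──────────────────
                        ┃5f 47 08 58 3d b9 
dified:   main.py       ┃6c 1e 76 7d 41 30 
dified:   config.yaml   ┃40 20 fd 33 61 a7 
                        ┃b7 cf 51 f8 15 e9 
  1 user group    48517 ┃                  
  1 user group    46237 ┃                  
  1 user group    34344 ┃                  
  1 user group    25030 ┃                  
━━━━━━━━━━━━━━━━━━━━━━━━┛                  
           ┃                               
           ┃                               
           ┃                               
           ┃                               
           ┃                               
           ┃                               
           ┃                               
           ┗━━━━━━━━━━━━━━━━━━━━━━━━━━━━━━━


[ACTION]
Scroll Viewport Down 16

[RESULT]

us                      ┃━━━━━━━━━━━━━━━━━━
main                    ┃                  
t staged for commit:    ┃──────────────────
                        ┃5f 47 08 58 3d b9 
dified:   main.py       ┃6c 1e 76 7d 41 30 
dified:   config.yaml   ┃40 20 fd 33 61 a7 
                        ┃b7 cf 51 f8 15 e9 
  1 user group    48517 ┃                  
  1 user group    46237 ┃                  
  1 user group    34344 ┃                  
  1 user group    25030 ┃                  
━━━━━━━━━━━━━━━━━━━━━━━━┛                  
           ┃                               
           ┃                               
           ┃                               
           ┃                               
           ┃                               
           ┃                               
           ┃                               
           ┗━━━━━━━━━━━━━━━━━━━━━━━━━━━━━━━
                                           


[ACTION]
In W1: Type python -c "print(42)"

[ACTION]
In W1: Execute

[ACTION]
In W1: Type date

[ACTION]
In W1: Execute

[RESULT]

  1 user group     3252 ┃━━━━━━━━━━━━━━━━━━
us                      ┃                  
main                    ┃──────────────────
t staged for commit:    ┃5f 47 08 58 3d b9 
                        ┃6c 1e 76 7d 41 30 
dified:   utils.py      ┃40 20 fd 33 61 a7 
c "print(42)"           ┃b7 cf 51 f8 15 e9 
                        ┃                  
                        ┃                  
 17:05:00 UTC 2026      ┃                  
                        ┃                  
━━━━━━━━━━━━━━━━━━━━━━━━┛                  
           ┃                               
           ┃                               
           ┃                               
           ┃                               
           ┃                               
           ┃                               
           ┃                               
           ┗━━━━━━━━━━━━━━━━━━━━━━━━━━━━━━━
                                           


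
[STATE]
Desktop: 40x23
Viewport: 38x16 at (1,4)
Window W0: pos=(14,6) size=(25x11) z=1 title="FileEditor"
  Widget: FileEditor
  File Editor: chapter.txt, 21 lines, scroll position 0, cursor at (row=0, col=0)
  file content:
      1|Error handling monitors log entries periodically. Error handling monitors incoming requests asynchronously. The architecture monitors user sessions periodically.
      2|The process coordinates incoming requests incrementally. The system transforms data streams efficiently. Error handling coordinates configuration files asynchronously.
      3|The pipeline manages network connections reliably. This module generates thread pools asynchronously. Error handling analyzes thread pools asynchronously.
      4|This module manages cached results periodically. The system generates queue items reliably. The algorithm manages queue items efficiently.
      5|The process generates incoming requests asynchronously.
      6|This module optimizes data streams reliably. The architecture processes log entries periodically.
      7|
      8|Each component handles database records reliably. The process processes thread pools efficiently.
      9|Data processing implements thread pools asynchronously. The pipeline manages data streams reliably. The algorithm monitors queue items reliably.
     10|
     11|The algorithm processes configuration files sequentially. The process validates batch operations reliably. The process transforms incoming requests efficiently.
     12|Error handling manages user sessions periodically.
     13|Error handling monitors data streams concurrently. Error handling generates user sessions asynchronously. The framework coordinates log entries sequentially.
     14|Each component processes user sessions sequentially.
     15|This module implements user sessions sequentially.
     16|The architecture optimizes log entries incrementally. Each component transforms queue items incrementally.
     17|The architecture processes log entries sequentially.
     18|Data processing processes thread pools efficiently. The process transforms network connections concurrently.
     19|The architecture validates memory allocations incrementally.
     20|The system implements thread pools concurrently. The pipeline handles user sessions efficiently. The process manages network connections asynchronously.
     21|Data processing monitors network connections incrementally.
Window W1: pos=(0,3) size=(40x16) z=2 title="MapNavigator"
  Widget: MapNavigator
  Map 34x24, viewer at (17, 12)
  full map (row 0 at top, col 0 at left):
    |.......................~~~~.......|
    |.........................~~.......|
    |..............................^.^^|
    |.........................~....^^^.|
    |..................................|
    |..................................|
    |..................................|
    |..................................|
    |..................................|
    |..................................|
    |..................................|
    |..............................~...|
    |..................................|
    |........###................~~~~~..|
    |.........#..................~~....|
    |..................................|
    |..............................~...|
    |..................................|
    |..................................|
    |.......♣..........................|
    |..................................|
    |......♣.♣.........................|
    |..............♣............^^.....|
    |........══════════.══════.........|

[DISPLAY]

 MapNavigator                         
──────────────────────────────────────
  ..................................  
  ..................................  
  ..................................  
  ..................................  
  ..................................  
  ..............................~...  
  .................@................  
  ........###................~~~~~..  
  .........#..................~~....  
  ..................................  
  ..............................~...  
  ..................................  
━━━━━━━━━━━━━━━━━━━━━━━━━━━━━━━━━━━━━━
                                      


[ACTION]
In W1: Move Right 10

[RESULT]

 MapNavigator                         
──────────────────────────────────────
..........................            
..........................            
..........................            
..........................            
..........................            
......................~...            
...................@......            
###................~~~~~..            
.#..................~~....            
..........................            
......................~...            
..........................            
━━━━━━━━━━━━━━━━━━━━━━━━━━━━━━━━━━━━━━
                                      


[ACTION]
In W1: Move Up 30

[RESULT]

 MapNavigator                         
──────────────────────────────────────
                                      
                                      
                                      
                                      
                                      
                                      
...............~~~~@......            
.................~~.......            
......................^.^^            
.................~....^^^.            
..........................            
..........................            
━━━━━━━━━━━━━━━━━━━━━━━━━━━━━━━━━━━━━━
                                      


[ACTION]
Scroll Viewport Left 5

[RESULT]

┃ MapNavigator                        
┠─────────────────────────────────────
┃                                     
┃                                     
┃                                     
┃                                     
┃                                     
┃                                     
┃...............~~~~@......           
┃.................~~.......           
┃......................^.^^           
┃.................~....^^^.           
┃..........................           
┃..........................           
┗━━━━━━━━━━━━━━━━━━━━━━━━━━━━━━━━━━━━━
                                      


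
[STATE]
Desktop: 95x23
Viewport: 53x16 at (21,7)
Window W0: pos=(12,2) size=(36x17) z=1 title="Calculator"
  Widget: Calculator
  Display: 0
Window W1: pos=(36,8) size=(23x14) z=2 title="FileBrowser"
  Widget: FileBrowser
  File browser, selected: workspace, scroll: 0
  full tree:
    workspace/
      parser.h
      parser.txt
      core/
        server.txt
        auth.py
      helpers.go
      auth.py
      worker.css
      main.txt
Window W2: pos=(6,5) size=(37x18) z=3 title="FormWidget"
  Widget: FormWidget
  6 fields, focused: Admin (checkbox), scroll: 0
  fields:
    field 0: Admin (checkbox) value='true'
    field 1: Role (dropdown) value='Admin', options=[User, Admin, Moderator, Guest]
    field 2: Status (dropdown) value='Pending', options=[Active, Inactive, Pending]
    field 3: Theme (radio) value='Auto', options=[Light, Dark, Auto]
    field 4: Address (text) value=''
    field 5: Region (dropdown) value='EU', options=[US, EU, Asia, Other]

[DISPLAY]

─────────────────────┨    ┃                          
[x]                  ┃━━━━━━━━━━━━━━━┓               
[Admin             ▼]┃rowser         ┃               
[Pending           ▼]┃───────────────┨               
( ) Light  ( ) Dark  ┃workspace/     ┃               
[                   ]┃rser.h         ┃               
[EU                ▼]┃rser.txt       ┃               
                     ┃] core/        ┃               
                     ┃lpers.go       ┃               
                     ┃th.py          ┃               
                     ┃rker.css       ┃               
                     ┃in.txt         ┃               
                     ┃               ┃               
                     ┃               ┃               
                     ┃━━━━━━━━━━━━━━━┛               
━━━━━━━━━━━━━━━━━━━━━┛                               


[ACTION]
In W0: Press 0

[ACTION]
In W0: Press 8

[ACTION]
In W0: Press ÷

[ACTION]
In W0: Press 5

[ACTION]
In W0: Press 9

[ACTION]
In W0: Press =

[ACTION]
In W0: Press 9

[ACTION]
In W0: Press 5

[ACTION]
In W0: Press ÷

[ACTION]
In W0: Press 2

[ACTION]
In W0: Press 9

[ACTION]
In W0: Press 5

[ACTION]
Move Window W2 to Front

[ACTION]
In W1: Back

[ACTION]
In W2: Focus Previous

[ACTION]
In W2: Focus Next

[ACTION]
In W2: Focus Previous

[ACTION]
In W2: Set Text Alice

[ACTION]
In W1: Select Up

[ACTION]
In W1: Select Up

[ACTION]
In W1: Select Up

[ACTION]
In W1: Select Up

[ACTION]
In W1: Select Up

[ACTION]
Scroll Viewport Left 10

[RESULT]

───────────────────────────────┨    ┃                
min:      [x]                  ┃━━━━━━━━━━━━━━━┓     
le:       [Admin             ▼]┃rowser         ┃     
atus:     [Pending           ▼]┃───────────────┨     
eme:      ( ) Light  ( ) Dark  ┃workspace/     ┃     
dress:    [                   ]┃rser.h         ┃     
gion:     [EU                ▼]┃rser.txt       ┃     
                               ┃] core/        ┃     
                               ┃lpers.go       ┃     
                               ┃th.py          ┃     
                               ┃rker.css       ┃     
                               ┃in.txt         ┃     
                               ┃               ┃     
                               ┃               ┃     
                               ┃━━━━━━━━━━━━━━━┛     
━━━━━━━━━━━━━━━━━━━━━━━━━━━━━━━┛                     


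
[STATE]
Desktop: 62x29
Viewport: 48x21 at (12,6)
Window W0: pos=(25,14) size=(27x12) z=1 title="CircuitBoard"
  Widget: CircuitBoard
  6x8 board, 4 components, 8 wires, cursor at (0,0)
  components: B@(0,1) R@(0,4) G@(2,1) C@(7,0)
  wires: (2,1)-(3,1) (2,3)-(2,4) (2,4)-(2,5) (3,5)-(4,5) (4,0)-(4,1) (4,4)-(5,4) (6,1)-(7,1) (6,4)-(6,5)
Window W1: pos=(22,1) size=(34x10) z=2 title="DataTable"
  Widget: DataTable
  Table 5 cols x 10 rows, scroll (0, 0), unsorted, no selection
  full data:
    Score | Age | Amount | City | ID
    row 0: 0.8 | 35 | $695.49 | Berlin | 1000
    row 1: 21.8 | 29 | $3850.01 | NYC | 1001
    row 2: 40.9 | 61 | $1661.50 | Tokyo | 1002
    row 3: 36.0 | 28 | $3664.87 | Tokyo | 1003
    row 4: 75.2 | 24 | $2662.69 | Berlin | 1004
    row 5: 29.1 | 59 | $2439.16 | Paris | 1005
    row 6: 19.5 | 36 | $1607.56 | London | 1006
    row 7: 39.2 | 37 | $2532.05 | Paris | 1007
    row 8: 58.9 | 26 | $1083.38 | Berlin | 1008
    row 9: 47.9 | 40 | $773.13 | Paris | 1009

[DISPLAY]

          ┃0.8  │35 │$695.49 │Berlin│1000  ┃    
          ┃21.8 │29 │$3850.01│NYC   │1001  ┃    
          ┃40.9 │61 │$1661.50│Tokyo │1002  ┃    
          ┃36.0 │28 │$3664.87│Tokyo │1003  ┃    
          ┗━━━━━━━━━━━━━━━━━━━━━━━━━━━━━━━━┛    
                                                
                                                
                                                
             ┏━━━━━━━━━━━━━━━━━━━━━━━━━┓        
             ┃ CircuitBoard            ┃        
             ┠─────────────────────────┨        
             ┃   0 1 2 3 4 5           ┃        
             ┃0  [.]  B           R    ┃        
             ┃                         ┃        
             ┃1                        ┃        
             ┃                         ┃        
             ┃2       G       · ─ · ─ ·┃        
             ┃        │                ┃        
             ┃3       ·               ·┃        
             ┗━━━━━━━━━━━━━━━━━━━━━━━━━┛        
                                                


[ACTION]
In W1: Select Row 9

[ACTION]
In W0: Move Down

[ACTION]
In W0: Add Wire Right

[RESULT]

          ┃0.8  │35 │$695.49 │Berlin│1000  ┃    
          ┃21.8 │29 │$3850.01│NYC   │1001  ┃    
          ┃40.9 │61 │$1661.50│Tokyo │1002  ┃    
          ┃36.0 │28 │$3664.87│Tokyo │1003  ┃    
          ┗━━━━━━━━━━━━━━━━━━━━━━━━━━━━━━━━┛    
                                                
                                                
                                                
             ┏━━━━━━━━━━━━━━━━━━━━━━━━━┓        
             ┃ CircuitBoard            ┃        
             ┠─────────────────────────┨        
             ┃   0 1 2 3 4 5           ┃        
             ┃0       B           R    ┃        
             ┃                         ┃        
             ┃1  [.]─ ·                ┃        
             ┃                         ┃        
             ┃2       G       · ─ · ─ ·┃        
             ┃        │                ┃        
             ┃3       ·               ·┃        
             ┗━━━━━━━━━━━━━━━━━━━━━━━━━┛        
                                                


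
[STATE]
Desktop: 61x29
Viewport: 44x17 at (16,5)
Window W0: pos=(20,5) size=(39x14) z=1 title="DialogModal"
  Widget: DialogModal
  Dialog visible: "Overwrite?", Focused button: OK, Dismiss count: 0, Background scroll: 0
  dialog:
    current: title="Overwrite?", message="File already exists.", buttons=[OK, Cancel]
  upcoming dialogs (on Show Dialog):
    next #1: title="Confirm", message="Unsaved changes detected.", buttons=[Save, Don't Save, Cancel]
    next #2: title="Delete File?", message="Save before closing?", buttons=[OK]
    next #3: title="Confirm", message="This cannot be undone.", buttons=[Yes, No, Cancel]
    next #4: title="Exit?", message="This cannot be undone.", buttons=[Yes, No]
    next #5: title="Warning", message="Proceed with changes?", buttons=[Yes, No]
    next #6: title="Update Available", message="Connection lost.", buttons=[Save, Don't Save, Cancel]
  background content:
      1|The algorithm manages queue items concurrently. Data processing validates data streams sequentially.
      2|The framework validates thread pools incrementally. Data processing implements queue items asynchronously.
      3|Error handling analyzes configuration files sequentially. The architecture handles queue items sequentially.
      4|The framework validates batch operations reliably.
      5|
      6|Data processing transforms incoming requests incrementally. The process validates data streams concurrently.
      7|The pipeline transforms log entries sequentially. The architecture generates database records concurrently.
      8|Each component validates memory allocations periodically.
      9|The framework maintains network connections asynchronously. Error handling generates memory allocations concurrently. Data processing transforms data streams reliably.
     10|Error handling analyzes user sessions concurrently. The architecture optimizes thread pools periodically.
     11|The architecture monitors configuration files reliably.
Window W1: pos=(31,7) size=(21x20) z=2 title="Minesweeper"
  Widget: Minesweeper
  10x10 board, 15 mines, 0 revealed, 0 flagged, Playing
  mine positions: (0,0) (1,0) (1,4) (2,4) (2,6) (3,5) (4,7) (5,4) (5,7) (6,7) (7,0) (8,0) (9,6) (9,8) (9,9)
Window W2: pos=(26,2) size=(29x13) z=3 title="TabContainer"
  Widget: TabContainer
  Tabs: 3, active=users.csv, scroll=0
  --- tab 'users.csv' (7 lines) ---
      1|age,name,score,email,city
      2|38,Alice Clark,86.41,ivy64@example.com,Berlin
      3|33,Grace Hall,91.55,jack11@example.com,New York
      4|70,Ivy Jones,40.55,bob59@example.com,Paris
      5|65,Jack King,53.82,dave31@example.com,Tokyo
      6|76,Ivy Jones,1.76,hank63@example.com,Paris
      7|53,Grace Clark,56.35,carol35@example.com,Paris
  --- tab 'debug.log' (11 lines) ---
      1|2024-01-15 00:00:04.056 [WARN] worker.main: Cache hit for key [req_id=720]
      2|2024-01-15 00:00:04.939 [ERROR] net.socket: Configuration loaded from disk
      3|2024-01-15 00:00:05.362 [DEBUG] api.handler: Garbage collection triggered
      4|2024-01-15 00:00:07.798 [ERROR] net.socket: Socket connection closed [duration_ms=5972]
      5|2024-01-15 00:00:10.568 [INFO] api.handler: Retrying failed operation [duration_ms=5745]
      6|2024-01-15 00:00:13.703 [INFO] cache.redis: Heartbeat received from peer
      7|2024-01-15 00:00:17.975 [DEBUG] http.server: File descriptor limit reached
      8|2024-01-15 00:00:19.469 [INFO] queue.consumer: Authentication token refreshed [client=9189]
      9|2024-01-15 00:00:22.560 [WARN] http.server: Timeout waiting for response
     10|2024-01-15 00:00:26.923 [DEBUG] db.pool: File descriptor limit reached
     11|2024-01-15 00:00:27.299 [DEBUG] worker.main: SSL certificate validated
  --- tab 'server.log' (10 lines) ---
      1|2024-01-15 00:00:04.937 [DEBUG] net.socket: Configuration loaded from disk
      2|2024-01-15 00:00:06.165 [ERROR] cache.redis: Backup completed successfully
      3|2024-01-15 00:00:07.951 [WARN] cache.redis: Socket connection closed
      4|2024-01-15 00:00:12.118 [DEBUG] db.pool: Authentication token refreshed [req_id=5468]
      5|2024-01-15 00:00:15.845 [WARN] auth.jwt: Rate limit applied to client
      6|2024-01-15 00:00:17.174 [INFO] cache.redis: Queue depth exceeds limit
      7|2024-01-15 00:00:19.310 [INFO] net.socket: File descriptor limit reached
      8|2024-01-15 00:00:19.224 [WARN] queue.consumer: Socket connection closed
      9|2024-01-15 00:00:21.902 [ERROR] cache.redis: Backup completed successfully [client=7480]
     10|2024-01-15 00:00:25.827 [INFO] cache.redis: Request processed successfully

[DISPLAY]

    ┏━━━━━┃[users.csv]│ debug.log │ se┃━━━┓ 
    ┃ Dial┃───────────────────────────┃   ┃ 
    ┠─────┃age,name,score,email,city  ┃───┨ 
    ┃The a┃38,Alice Clark,86.41,ivy64@┃con┃ 
    ┃The f┃33,Grace Hall,91.55,jack11@┃ls ┃ 
    ┃Error┃70,Ivy Jones,40.55,bob59@ex┃ion┃ 
    ┃The f┃65,Jack King,53.82,dave31@e┃ati┃ 
    ┃     ┃76,Ivy Jones,1.76,hank63@ex┃   ┃ 
    ┃Data ┃53,Grace Clark,56.35,carol3┃g r┃ 
    ┃The p┗━━━━━━━━━━━━━━━━━━━━━━━━━━━┛s s┃ 
    ┃Each compo┃■■■■■■■■■■         ┃ alloc┃ 
    ┃The framew┃■■■■■■■■■■         ┃ conne┃ 
    ┃Error hand┃■■■■■■■■■■         ┃ssions┃ 
    ┗━━━━━━━━━━┃■■■■■■■■■■         ┃━━━━━━┛ 
               ┃■■■■■■■■■■         ┃        
               ┃                   ┃        
               ┃                   ┃        


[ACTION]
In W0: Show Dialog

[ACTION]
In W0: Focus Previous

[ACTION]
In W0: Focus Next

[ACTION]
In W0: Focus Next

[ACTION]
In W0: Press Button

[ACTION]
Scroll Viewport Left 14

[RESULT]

                  ┏━━━━━┃[users.csv]│ debug.
                  ┃ Dial┃───────────────────
                  ┠─────┃age,name,score,emai
                  ┃The a┃38,Alice Clark,86.4
                  ┃The f┃33,Grace Hall,91.55
                  ┃Error┃70,Ivy Jones,40.55,
                  ┃The f┃65,Jack King,53.82,
                  ┃     ┃76,Ivy Jones,1.76,h
                  ┃Data ┃53,Grace Clark,56.3
                  ┃The p┗━━━━━━━━━━━━━━━━━━━
                  ┃Each compo┃■■■■■■■■■■    
                  ┃The framew┃■■■■■■■■■■    
                  ┃Error hand┃■■■■■■■■■■    
                  ┗━━━━━━━━━━┃■■■■■■■■■■    
                             ┃■■■■■■■■■■    
                             ┃              
                             ┃              
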